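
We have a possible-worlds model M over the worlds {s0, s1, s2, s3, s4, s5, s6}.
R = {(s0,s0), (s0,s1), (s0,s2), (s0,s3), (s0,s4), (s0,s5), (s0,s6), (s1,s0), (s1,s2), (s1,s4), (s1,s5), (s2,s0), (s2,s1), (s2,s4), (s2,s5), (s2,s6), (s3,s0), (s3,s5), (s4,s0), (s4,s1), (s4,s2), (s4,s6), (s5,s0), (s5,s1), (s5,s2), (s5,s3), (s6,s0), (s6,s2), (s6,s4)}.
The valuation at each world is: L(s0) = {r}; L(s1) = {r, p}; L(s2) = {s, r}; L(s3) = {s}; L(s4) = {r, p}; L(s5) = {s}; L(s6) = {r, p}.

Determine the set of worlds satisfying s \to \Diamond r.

Let φ = s \to \Diamond r. Evaluate φ at each world:
  s0 (successors {s0, s1, s2, s3, s4, s5, s6}): φ is true.
  s1 (successors {s0, s2, s4, s5}): φ is true.
  s2 (successors {s0, s1, s4, s5, s6}): φ is true.
  s3 (successors {s0, s5}): φ is true.
  s4 (successors {s0, s1, s2, s6}): φ is true.
  s5 (successors {s0, s1, s2, s3}): φ is true.
  s6 (successors {s0, s2, s4}): φ is true.
For instance, at s3:
  At s3: s is true, \Diamond r is true, so s \to \Diamond r is true.
    At s3: \Diamond r requires r at some successor in {s0, s5}.
      r holds at s0, so \Diamond r is true at s3.
Satisfying worlds: {s0, s1, s2, s3, s4, s5, s6}

s0, s1, s2, s3, s4, s5, s6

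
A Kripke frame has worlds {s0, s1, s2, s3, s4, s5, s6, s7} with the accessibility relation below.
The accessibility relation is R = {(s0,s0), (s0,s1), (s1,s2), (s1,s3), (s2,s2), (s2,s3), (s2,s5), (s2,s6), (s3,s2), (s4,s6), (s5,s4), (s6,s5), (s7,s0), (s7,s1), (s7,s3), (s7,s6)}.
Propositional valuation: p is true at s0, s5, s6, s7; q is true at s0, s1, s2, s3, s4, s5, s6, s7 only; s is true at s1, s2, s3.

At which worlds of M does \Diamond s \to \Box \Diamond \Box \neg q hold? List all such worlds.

s4, s5, s6

Let φ = \Diamond s \to \Box \Diamond \Box \neg q. Evaluate φ at each world:
  s0 (successors {s0, s1}): φ is false.
  s1 (successors {s2, s3}): φ is false.
  s2 (successors {s2, s3, s5, s6}): φ is false.
  s3 (successors {s2}): φ is false.
  s4 (successors {s6}): φ is true.
  s5 (successors {s4}): φ is true.
  s6 (successors {s5}): φ is true.
  s7 (successors {s0, s1, s3, s6}): φ is false.
For instance, at s7:
  At s7: \Diamond s is true, \Box \Diamond \Box \neg q is false, so \Diamond s \to \Box \Diamond \Box \neg q is false.
    At s7: \Diamond s requires s at some successor in {s0, s1, s3, s6}.
      s holds at s1, so \Diamond s is true at s7.
    At s7: \Box \Diamond \Box \neg q requires \Diamond \Box \neg q at every successor {s0, s1, s3, s6}.
      \Diamond \Box \neg q fails at s0, so \Box \Diamond \Box \neg q is false at s7.
Satisfying worlds: {s4, s5, s6}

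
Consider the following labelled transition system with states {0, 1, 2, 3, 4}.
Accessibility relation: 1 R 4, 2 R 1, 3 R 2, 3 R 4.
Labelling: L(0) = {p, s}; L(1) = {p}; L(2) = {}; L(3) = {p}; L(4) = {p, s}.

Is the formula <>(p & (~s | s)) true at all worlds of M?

Let φ = <>(p & (~s | s)). Evaluate φ at each world:
  0 (successors ∅): φ is false.
  1 (successors {4}): φ is true.
  2 (successors {1}): φ is true.
  3 (successors {2, 4}): φ is true.
  4 (successors ∅): φ is false.
Detail at 0 (counterexample):
  At 0: no accessible worlds, so <>(p & (~s | s)) is false.

No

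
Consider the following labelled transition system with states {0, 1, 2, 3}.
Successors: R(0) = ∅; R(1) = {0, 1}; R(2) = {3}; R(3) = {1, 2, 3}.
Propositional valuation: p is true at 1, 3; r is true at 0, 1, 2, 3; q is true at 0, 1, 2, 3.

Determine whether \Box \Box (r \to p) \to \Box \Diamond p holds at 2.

Yes

At 2: \Box \Box (r \to p) is false, \Box \Diamond p is true, so \Box \Box (r \to p) \to \Box \Diamond p is true.
  At 2: \Box \Box (r \to p) requires \Box (r \to p) at every successor {3}.
    \Box (r \to p) fails at 3, so \Box \Box (r \to p) is false at 2.
      At 3: \Box (r \to p) requires r \to p at every successor {1, 2, 3}.
        r \to p fails at 2, so \Box (r \to p) is false at 3.
  At 2: \Box \Diamond p requires \Diamond p at every successor {3}.
      At 3: \Diamond p requires p at some successor in {1, 2, 3}.
        p holds at 1, so \Diamond p is true at 3.
  So \Box \Diamond p is true at 2.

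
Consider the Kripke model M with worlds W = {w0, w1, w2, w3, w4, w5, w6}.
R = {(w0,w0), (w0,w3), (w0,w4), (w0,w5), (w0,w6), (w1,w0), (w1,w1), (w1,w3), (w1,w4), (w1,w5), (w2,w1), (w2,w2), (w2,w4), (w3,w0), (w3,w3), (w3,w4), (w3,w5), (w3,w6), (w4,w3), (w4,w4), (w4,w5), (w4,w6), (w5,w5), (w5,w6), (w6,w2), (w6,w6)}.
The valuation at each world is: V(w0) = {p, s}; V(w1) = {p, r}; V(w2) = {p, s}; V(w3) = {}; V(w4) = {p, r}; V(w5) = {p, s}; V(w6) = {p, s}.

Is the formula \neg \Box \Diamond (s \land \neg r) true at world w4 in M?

At w4: \Box \Diamond (s \land \neg r) is true, so \neg \Box \Diamond (s \land \neg r) is false.
  At w4: \Box \Diamond (s \land \neg r) requires \Diamond (s \land \neg r) at every successor {w3, w4, w5, w6}.
    At w3: \Diamond (s \land \neg r) is true.
    At w4: \Diamond (s \land \neg r) is true.
    At w5: \Diamond (s \land \neg r) is true.
    At w6: \Diamond (s \land \neg r) is true.
  So \Box \Diamond (s \land \neg r) is true at w4.

No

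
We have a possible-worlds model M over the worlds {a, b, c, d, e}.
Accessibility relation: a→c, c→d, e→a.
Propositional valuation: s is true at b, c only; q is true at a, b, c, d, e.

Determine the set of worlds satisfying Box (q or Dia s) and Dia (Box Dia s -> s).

a, e

Let φ = Box (q or Dia s) and Dia (Box Dia s -> s). Evaluate φ at each world:
  a (successors {c}): φ is true.
  b (successors ∅): φ is false.
  c (successors {d}): φ is false.
  d (successors ∅): φ is false.
  e (successors {a}): φ is true.
For instance, at a:
  At a: Box (q or Dia s) is true, Dia (Box Dia s -> s) is true, so Box (q or Dia s) and Dia (Box Dia s -> s) is true.
    At a: Box (q or Dia s) requires q or Dia s at every successor {c}.
      At c: q or Dia s is true.
    So Box (q or Dia s) is true at a.
    At a: Dia (Box Dia s -> s) requires Box Dia s -> s at some successor in {c}.
      Box Dia s -> s holds at c, so Dia (Box Dia s -> s) is true at a.
Satisfying worlds: {a, e}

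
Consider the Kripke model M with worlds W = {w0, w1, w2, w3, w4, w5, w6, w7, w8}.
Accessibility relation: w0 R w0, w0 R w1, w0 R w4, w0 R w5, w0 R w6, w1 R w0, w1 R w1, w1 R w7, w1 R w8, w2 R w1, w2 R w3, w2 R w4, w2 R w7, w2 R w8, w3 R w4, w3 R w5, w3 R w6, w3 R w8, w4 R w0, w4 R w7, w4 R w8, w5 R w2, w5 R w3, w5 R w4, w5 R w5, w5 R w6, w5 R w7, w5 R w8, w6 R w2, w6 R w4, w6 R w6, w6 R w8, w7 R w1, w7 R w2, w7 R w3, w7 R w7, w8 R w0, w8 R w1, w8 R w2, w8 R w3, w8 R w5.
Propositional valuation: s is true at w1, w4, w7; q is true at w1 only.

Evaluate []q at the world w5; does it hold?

Recall that []ψ holds at a world iff ψ holds at every accessible world, and <>ψ holds iff ψ holds at some accessible world.
At w5: []q requires q at every successor {w2, w3, w4, w5, w6, w7, w8}.
  q fails at w2, so []q is false at w5.

No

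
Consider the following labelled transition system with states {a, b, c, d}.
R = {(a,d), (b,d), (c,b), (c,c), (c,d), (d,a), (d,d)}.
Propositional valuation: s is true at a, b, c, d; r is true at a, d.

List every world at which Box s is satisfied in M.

Recall that Box ψ holds at a world iff ψ holds at every accessible world, and Dia ψ holds iff ψ holds at some accessible world.
Let φ = Box s. Evaluate φ at each world:
  a (successors {d}): φ is true.
  b (successors {d}): φ is true.
  c (successors {b, c, d}): φ is true.
  d (successors {a, d}): φ is true.
For instance, at d:
  At d: Box s requires s at every successor {a, d}.
    At a: s is true.
    At d: s is true.
  So Box s is true at d.
Satisfying worlds: {a, b, c, d}

a, b, c, d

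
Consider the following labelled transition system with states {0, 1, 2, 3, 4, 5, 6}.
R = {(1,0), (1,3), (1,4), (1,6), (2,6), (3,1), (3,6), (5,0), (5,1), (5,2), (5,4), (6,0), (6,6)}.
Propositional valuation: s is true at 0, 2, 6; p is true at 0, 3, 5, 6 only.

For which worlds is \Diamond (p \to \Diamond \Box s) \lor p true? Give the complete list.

0, 1, 2, 3, 5, 6

Let φ = \Diamond (p \to \Diamond \Box s) \lor p. Evaluate φ at each world:
  0 (successors ∅): φ is true.
  1 (successors {0, 3, 4, 6}): φ is true.
  2 (successors {6}): φ is true.
  3 (successors {1, 6}): φ is true.
  4 (successors ∅): φ is false.
  5 (successors {0, 1, 2, 4}): φ is true.
  6 (successors {0, 6}): φ is true.
For instance, at 6:
  At 6: \Diamond (p \to \Diamond \Box s) is true, p is true, so \Diamond (p \to \Diamond \Box s) \lor p is true.
    At 6: \Diamond (p \to \Diamond \Box s) requires p \to \Diamond \Box s at some successor in {0, 6}.
      p \to \Diamond \Box s holds at 6, so \Diamond (p \to \Diamond \Box s) is true at 6.
Satisfying worlds: {0, 1, 2, 3, 5, 6}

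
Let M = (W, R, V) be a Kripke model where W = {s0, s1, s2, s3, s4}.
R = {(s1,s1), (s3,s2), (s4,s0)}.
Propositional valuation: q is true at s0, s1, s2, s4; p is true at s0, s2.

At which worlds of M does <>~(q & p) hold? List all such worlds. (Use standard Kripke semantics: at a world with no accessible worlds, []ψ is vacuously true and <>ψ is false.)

s1

Let φ = <>~(q & p). Evaluate φ at each world:
  s0 (successors ∅): φ is false.
  s1 (successors {s1}): φ is true.
  s2 (successors ∅): φ is false.
  s3 (successors {s2}): φ is false.
  s4 (successors {s0}): φ is false.
For instance, at s4:
  At s4: <>~(q & p) requires ~(q & p) at some successor in {s0}.
    At s0: ~(q & p) is false.
  So <>~(q & p) is false at s4.
Satisfying worlds: {s1}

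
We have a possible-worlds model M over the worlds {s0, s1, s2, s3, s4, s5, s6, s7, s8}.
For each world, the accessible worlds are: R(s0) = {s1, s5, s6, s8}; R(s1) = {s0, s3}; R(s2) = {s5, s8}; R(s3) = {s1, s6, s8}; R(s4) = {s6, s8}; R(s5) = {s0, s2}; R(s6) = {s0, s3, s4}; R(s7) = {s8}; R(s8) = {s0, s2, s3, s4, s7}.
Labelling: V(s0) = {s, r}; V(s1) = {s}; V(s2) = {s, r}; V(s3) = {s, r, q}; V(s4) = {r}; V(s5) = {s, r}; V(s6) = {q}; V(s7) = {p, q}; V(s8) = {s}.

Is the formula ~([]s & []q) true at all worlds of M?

Yes

Let φ = ~([]s & []q). Evaluate φ at each world:
  s0 (successors {s1, s5, s6, s8}): φ is true.
  s1 (successors {s0, s3}): φ is true.
  s2 (successors {s5, s8}): φ is true.
  s3 (successors {s1, s6, s8}): φ is true.
  s4 (successors {s6, s8}): φ is true.
  s5 (successors {s0, s2}): φ is true.
  s6 (successors {s0, s3, s4}): φ is true.
  s7 (successors {s8}): φ is true.
  s8 (successors {s0, s2, s3, s4, s7}): φ is true.
For instance, at s0:
  At s0: []s & []q is false, so ~([]s & []q) is true.
    At s0: []s is false, []q is false, so []s & []q is false.
      At s0: []s requires s at every successor {s1, s5, s6, s8}.
        s fails at s6, so []s is false at s0.
      At s0: []q requires q at every successor {s1, s5, s6, s8}.
        q fails at s1, so []q is false at s0.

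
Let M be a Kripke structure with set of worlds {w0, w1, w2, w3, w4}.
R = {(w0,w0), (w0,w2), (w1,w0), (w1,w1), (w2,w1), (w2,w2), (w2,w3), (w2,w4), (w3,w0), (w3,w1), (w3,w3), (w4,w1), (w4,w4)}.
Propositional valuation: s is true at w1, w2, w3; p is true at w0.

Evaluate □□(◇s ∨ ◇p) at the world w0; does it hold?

At w0: □□(◇s ∨ ◇p) requires □(◇s ∨ ◇p) at every successor {w0, w2}.
    At w0: □(◇s ∨ ◇p) requires ◇s ∨ ◇p at every successor {w0, w2}.
      At w0: ◇s ∨ ◇p is true.
      At w2: ◇s ∨ ◇p is true.
    So □(◇s ∨ ◇p) is true at w0.
    At w2: □(◇s ∨ ◇p) requires ◇s ∨ ◇p at every successor {w1, w2, w3, w4}.
      At w1: ◇s ∨ ◇p is true.
      At w2: ◇s ∨ ◇p is true.
      At w3: ◇s ∨ ◇p is true.
      At w4: ◇s ∨ ◇p is true.
    So □(◇s ∨ ◇p) is true at w2.
So □□(◇s ∨ ◇p) is true at w0.

Yes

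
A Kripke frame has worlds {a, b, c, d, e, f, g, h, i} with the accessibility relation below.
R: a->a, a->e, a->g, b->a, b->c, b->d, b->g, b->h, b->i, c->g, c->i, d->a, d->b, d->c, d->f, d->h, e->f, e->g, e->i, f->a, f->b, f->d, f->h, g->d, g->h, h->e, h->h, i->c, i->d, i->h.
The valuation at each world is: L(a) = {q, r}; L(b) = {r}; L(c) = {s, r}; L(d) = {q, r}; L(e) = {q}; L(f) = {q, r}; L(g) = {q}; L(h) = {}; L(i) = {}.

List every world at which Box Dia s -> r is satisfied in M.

Let φ = Box Dia s -> r. Evaluate φ at each world:
  a (successors {a, e, g}): φ is true.
  b (successors {a, c, d, g, h, i}): φ is true.
  c (successors {g, i}): φ is true.
  d (successors {a, b, c, f, h}): φ is true.
  e (successors {f, g, i}): φ is true.
  f (successors {a, b, d, h}): φ is true.
  g (successors {d, h}): φ is true.
  h (successors {e, h}): φ is true.
  i (successors {c, d, h}): φ is true.
For instance, at f:
  At f: Box Dia s is false, r is true, so Box Dia s -> r is true.
    At f: Box Dia s requires Dia s at every successor {a, b, d, h}.
      Dia s fails at a, so Box Dia s is false at f.
Satisfying worlds: {a, b, c, d, e, f, g, h, i}

a, b, c, d, e, f, g, h, i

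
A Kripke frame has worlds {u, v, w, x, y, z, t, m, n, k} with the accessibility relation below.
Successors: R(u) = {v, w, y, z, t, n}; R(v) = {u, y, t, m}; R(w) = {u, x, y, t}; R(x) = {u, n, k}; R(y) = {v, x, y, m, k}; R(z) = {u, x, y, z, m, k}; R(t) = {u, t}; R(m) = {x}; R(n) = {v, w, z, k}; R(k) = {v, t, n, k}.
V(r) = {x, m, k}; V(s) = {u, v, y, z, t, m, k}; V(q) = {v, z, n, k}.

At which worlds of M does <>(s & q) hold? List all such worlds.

u, x, y, z, n, k

Let φ = <>(s & q). Evaluate φ at each world:
  u (successors {v, w, y, z, t, n}): φ is true.
  v (successors {u, y, t, m}): φ is false.
  w (successors {u, x, y, t}): φ is false.
  x (successors {u, n, k}): φ is true.
  y (successors {v, x, y, m, k}): φ is true.
  z (successors {u, x, y, z, m, k}): φ is true.
  t (successors {u, t}): φ is false.
  m (successors {x}): φ is false.
  n (successors {v, w, z, k}): φ is true.
  k (successors {v, t, n, k}): φ is true.
For instance, at v:
  At v: <>(s & q) requires s & q at some successor in {u, y, t, m}.
    At u: s & q is false.
    At y: s & q is false.
    At t: s & q is false.
    At m: s & q is false.
  So <>(s & q) is false at v.
Satisfying worlds: {u, x, y, z, n, k}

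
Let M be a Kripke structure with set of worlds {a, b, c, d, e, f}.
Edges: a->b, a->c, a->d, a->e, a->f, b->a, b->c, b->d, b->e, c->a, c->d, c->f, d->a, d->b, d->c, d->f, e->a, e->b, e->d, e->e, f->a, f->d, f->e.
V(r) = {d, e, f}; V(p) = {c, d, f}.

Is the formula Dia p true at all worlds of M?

Let φ = Dia p. Evaluate φ at each world:
  a (successors {b, c, d, e, f}): φ is true.
  b (successors {a, c, d, e}): φ is true.
  c (successors {a, d, f}): φ is true.
  d (successors {a, b, c, f}): φ is true.
  e (successors {a, b, d, e}): φ is true.
  f (successors {a, d, e}): φ is true.
For instance, at c:
  At c: Dia p requires p at some successor in {a, d, f}.
    p holds at d, so Dia p is true at c.

Yes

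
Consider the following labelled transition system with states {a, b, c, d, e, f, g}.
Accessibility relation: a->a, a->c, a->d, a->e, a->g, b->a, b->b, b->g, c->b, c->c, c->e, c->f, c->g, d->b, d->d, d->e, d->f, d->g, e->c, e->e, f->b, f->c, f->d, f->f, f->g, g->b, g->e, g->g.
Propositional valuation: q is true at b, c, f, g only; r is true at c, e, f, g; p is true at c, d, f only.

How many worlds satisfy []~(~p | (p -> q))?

0

Let φ = []~(~p | (p -> q)). Evaluate φ at each world:
  a (successors {a, c, d, e, g}): φ is false.
  b (successors {a, b, g}): φ is false.
  c (successors {b, c, e, f, g}): φ is false.
  d (successors {b, d, e, f, g}): φ is false.
  e (successors {c, e}): φ is false.
  f (successors {b, c, d, f, g}): φ is false.
  g (successors {b, e, g}): φ is false.
For instance, at a:
  At a: []~(~p | (p -> q)) requires ~(~p | (p -> q)) at every successor {a, c, d, e, g}.
    ~(~p | (p -> q)) fails at a, so []~(~p | (p -> q)) is false at a.
Satisfying worlds: none.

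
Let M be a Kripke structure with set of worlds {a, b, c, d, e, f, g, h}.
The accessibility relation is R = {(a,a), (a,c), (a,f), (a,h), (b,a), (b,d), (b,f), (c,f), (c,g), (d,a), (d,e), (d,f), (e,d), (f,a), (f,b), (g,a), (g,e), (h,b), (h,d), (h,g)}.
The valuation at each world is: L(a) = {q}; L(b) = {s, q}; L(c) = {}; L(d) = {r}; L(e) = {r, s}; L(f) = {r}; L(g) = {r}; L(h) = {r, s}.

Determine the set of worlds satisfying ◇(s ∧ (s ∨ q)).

a, d, f, g, h

Let φ = ◇(s ∧ (s ∨ q)). Evaluate φ at each world:
  a (successors {a, c, f, h}): φ is true.
  b (successors {a, d, f}): φ is false.
  c (successors {f, g}): φ is false.
  d (successors {a, e, f}): φ is true.
  e (successors {d}): φ is false.
  f (successors {a, b}): φ is true.
  g (successors {a, e}): φ is true.
  h (successors {b, d, g}): φ is true.
For instance, at b:
  At b: ◇(s ∧ (s ∨ q)) requires s ∧ (s ∨ q) at some successor in {a, d, f}.
    At a: s ∧ (s ∨ q) is false.
    At d: s ∧ (s ∨ q) is false.
    At f: s ∧ (s ∨ q) is false.
  So ◇(s ∧ (s ∨ q)) is false at b.
Satisfying worlds: {a, d, f, g, h}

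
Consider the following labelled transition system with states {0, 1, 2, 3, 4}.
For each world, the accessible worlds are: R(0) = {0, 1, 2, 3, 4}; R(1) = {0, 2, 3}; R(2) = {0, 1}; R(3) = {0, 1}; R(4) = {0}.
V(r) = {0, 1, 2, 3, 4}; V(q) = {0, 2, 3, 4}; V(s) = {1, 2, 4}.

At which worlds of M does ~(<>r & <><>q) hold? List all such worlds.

Let φ = ~(<>r & <><>q). Evaluate φ at each world:
  0 (successors {0, 1, 2, 3, 4}): φ is false.
  1 (successors {0, 2, 3}): φ is false.
  2 (successors {0, 1}): φ is false.
  3 (successors {0, 1}): φ is false.
  4 (successors {0}): φ is false.
For instance, at 3:
  At 3: <>r & <><>q is true, so ~(<>r & <><>q) is false.
    At 3: <>r is true, <><>q is true, so <>r & <><>q is true.
      At 3: <>r requires r at some successor in {0, 1}.
        r holds at 0, so <>r is true at 3.
      At 3: <><>q requires <>q at some successor in {0, 1}.
        <>q holds at 0, so <><>q is true at 3.
Satisfying worlds: none.

none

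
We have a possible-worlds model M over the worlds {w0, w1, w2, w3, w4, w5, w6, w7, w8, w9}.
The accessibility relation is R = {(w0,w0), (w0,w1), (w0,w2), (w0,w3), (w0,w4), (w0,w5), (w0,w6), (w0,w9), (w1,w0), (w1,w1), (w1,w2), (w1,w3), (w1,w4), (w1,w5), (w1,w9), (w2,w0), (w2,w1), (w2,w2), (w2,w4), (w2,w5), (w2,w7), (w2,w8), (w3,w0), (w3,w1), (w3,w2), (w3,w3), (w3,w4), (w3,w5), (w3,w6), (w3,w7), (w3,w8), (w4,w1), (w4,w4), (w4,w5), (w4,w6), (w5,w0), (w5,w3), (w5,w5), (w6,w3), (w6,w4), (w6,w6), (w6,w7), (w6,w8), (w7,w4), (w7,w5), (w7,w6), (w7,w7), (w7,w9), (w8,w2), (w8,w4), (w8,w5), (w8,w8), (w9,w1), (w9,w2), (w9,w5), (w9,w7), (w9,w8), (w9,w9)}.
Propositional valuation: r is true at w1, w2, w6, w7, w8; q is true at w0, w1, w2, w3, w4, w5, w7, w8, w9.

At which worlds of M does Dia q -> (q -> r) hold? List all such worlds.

Let φ = Dia q -> (q -> r). Evaluate φ at each world:
  w0 (successors {w0, w1, w2, w3, w4, w5, w6, w9}): φ is false.
  w1 (successors {w0, w1, w2, w3, w4, w5, w9}): φ is true.
  w2 (successors {w0, w1, w2, w4, w5, w7, w8}): φ is true.
  w3 (successors {w0, w1, w2, w3, w4, w5, w6, w7, w8}): φ is false.
  w4 (successors {w1, w4, w5, w6}): φ is false.
  w5 (successors {w0, w3, w5}): φ is false.
  w6 (successors {w3, w4, w6, w7, w8}): φ is true.
  w7 (successors {w4, w5, w6, w7, w9}): φ is true.
  w8 (successors {w2, w4, w5, w8}): φ is true.
  w9 (successors {w1, w2, w5, w7, w8, w9}): φ is false.
For instance, at w8:
  At w8: Dia q is true, q -> r is true, so Dia q -> (q -> r) is true.
    At w8: Dia q requires q at some successor in {w2, w4, w5, w8}.
      q holds at w2, so Dia q is true at w8.
Satisfying worlds: {w1, w2, w6, w7, w8}

w1, w2, w6, w7, w8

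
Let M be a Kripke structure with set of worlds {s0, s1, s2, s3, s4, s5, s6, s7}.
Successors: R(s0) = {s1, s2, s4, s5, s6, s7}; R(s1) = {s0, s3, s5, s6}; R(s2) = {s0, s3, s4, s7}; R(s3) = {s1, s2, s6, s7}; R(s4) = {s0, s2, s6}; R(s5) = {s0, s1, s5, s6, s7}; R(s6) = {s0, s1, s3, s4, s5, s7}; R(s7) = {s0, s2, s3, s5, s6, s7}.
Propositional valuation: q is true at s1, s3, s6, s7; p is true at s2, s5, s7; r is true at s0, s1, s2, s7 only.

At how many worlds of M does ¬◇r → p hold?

Let φ = ¬◇r → p. Evaluate φ at each world:
  s0 (successors {s1, s2, s4, s5, s6, s7}): φ is true.
  s1 (successors {s0, s3, s5, s6}): φ is true.
  s2 (successors {s0, s3, s4, s7}): φ is true.
  s3 (successors {s1, s2, s6, s7}): φ is true.
  s4 (successors {s0, s2, s6}): φ is true.
  s5 (successors {s0, s1, s5, s6, s7}): φ is true.
  s6 (successors {s0, s1, s3, s4, s5, s7}): φ is true.
  s7 (successors {s0, s2, s3, s5, s6, s7}): φ is true.
For instance, at s0:
  At s0: ¬◇r is false, p is false, so ¬◇r → p is true.
    At s0: ◇r is true, so ¬◇r is false.
      At s0: ◇r requires r at some successor in {s1, s2, s4, s5, s6, s7}.
        r holds at s1, so ◇r is true at s0.
Satisfying worlds: {s0, s1, s2, s3, s4, s5, s6, s7}

8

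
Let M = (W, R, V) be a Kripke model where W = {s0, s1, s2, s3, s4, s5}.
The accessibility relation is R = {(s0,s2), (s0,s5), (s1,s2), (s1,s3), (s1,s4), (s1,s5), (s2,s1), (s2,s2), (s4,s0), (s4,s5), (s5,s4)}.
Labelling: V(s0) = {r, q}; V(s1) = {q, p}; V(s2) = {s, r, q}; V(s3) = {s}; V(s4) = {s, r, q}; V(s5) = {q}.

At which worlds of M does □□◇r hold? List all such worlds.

Let φ = □□◇r. Evaluate φ at each world:
  s0 (successors {s2, s5}): φ is true.
  s1 (successors {s2, s3, s4, s5}): φ is true.
  s2 (successors {s1, s2}): φ is false.
  s3 (successors ∅): φ is true.
  s4 (successors {s0, s5}): φ is true.
  s5 (successors {s4}): φ is true.
For instance, at s2:
  At s2: □□◇r requires □◇r at every successor {s1, s2}.
    □◇r fails at s1, so □□◇r is false at s2.
      At s1: □◇r requires ◇r at every successor {s2, s3, s4, s5}.
        ◇r fails at s3, so □◇r is false at s1.
Satisfying worlds: {s0, s1, s3, s4, s5}

s0, s1, s3, s4, s5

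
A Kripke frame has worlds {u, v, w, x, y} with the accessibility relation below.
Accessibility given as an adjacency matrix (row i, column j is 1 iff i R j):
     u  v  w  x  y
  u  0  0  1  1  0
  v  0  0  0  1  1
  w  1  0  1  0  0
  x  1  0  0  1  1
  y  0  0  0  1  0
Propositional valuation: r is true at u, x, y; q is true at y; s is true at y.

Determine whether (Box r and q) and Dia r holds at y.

Yes

At y: Box r and q is true, Dia r is true, so (Box r and q) and Dia r is true.
  At y: Box r is true, q is true, so Box r and q is true.
    At y: Box r requires r at every successor {x}.
      At x: r is true.
    So Box r is true at y.
  At y: Dia r requires r at some successor in {x}.
    r holds at x, so Dia r is true at y.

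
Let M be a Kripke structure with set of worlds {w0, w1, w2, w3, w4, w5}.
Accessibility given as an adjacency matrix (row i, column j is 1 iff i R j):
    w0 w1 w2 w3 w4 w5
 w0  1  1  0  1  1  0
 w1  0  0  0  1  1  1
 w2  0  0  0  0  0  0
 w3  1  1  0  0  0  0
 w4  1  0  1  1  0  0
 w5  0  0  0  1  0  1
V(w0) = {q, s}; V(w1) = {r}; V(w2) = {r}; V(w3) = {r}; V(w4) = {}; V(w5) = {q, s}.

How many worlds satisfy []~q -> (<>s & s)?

Let φ = []~q -> (<>s & s). Evaluate φ at each world:
  w0 (successors {w0, w1, w3, w4}): φ is true.
  w1 (successors {w3, w4, w5}): φ is true.
  w2 (successors ∅): φ is false.
  w3 (successors {w0, w1}): φ is true.
  w4 (successors {w0, w2, w3}): φ is true.
  w5 (successors {w3, w5}): φ is true.
For instance, at w5:
  At w5: []~q is false, <>s & s is true, so []~q -> (<>s & s) is true.
    At w5: []~q requires ~q at every successor {w3, w5}.
      ~q fails at w5, so []~q is false at w5.
    At w5: <>s is true, s is true, so <>s & s is true.
      At w5: <>s requires s at some successor in {w3, w5}.
        s holds at w5, so <>s is true at w5.
Satisfying worlds: {w0, w1, w3, w4, w5}

5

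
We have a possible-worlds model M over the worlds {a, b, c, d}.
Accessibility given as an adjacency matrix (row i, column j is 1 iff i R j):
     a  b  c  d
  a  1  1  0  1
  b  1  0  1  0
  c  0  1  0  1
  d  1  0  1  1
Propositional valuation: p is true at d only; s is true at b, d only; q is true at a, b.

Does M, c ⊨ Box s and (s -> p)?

At c: Box s is true, s -> p is true, so Box s and (s -> p) is true.
  At c: Box s requires s at every successor {b, d}.
    At b: s is true.
    At d: s is true.
  So Box s is true at c.

Yes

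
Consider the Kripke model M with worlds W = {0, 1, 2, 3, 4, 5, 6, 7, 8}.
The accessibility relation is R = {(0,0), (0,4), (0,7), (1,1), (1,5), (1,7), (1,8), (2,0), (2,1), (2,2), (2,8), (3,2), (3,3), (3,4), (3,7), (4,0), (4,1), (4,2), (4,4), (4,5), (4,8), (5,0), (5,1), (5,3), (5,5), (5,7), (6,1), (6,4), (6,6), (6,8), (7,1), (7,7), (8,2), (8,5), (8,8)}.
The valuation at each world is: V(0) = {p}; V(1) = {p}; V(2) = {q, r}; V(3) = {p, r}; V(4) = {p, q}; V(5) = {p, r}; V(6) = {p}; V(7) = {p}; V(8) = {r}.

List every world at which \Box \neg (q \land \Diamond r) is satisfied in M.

Recall that \Box ψ holds at a world iff ψ holds at every accessible world, and \Diamond ψ holds iff ψ holds at some accessible world.
Let φ = \Box \neg (q \land \Diamond r). Evaluate φ at each world:
  0 (successors {0, 4, 7}): φ is false.
  1 (successors {1, 5, 7, 8}): φ is true.
  2 (successors {0, 1, 2, 8}): φ is false.
  3 (successors {2, 3, 4, 7}): φ is false.
  4 (successors {0, 1, 2, 4, 5, 8}): φ is false.
  5 (successors {0, 1, 3, 5, 7}): φ is true.
  6 (successors {1, 4, 6, 8}): φ is false.
  7 (successors {1, 7}): φ is true.
  8 (successors {2, 5, 8}): φ is false.
For instance, at 0:
  At 0: \Box \neg (q \land \Diamond r) requires \neg (q \land \Diamond r) at every successor {0, 4, 7}.
    \neg (q \land \Diamond r) fails at 4, so \Box \neg (q \land \Diamond r) is false at 0.
      At 4: q \land \Diamond r is true, so \neg (q \land \Diamond r) is false.
Satisfying worlds: {1, 5, 7}

1, 5, 7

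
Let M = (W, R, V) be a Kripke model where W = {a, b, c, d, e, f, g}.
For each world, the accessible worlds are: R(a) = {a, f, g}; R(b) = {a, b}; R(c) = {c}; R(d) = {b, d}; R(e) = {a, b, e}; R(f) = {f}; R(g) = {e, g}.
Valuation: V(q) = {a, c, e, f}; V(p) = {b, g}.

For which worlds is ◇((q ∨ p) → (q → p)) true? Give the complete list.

Let φ = ◇((q ∨ p) → (q → p)). Evaluate φ at each world:
  a (successors {a, f, g}): φ is true.
  b (successors {a, b}): φ is true.
  c (successors {c}): φ is false.
  d (successors {b, d}): φ is true.
  e (successors {a, b, e}): φ is true.
  f (successors {f}): φ is false.
  g (successors {e, g}): φ is true.
For instance, at b:
  At b: ◇((q ∨ p) → (q → p)) requires (q ∨ p) → (q → p) at some successor in {a, b}.
    (q ∨ p) → (q → p) holds at b, so ◇((q ∨ p) → (q → p)) is true at b.
Satisfying worlds: {a, b, d, e, g}

a, b, d, e, g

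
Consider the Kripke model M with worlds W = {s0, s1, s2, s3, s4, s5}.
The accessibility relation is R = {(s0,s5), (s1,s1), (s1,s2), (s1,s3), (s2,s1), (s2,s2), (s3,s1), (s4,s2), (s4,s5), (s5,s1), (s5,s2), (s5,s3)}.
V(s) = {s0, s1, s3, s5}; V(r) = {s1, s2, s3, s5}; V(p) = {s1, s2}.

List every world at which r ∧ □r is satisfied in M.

s1, s2, s3, s5

Recall that □ψ holds at a world iff ψ holds at every accessible world, and ◇ψ holds iff ψ holds at some accessible world.
Let φ = r ∧ □r. Evaluate φ at each world:
  s0 (successors {s5}): φ is false.
  s1 (successors {s1, s2, s3}): φ is true.
  s2 (successors {s1, s2}): φ is true.
  s3 (successors {s1}): φ is true.
  s4 (successors {s2, s5}): φ is false.
  s5 (successors {s1, s2, s3}): φ is true.
For instance, at s0:
  At s0: r is false, □r is true, so r ∧ □r is false.
    At s0: □r requires r at every successor {s5}.
      At s5: r is true.
    So □r is true at s0.
Satisfying worlds: {s1, s2, s3, s5}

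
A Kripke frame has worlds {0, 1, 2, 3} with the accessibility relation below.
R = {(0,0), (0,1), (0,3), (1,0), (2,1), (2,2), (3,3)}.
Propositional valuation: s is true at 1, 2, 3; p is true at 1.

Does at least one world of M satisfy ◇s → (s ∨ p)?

Yes

Recall that ◇ψ holds at a world iff ψ holds at some accessible world.
Let φ = ◇s → (s ∨ p). Evaluate φ at each world:
  0 (successors {0, 1, 3}): φ is false.
  1 (successors {0}): φ is true.
  2 (successors {1, 2}): φ is true.
  3 (successors {3}): φ is true.
Detail at 1 (witness):
  At 1: ◇s is false, s ∨ p is true, so ◇s → (s ∨ p) is true.
    At 1: ◇s requires s at some successor in {0}.
      At 0: s is false.
    So ◇s is false at 1.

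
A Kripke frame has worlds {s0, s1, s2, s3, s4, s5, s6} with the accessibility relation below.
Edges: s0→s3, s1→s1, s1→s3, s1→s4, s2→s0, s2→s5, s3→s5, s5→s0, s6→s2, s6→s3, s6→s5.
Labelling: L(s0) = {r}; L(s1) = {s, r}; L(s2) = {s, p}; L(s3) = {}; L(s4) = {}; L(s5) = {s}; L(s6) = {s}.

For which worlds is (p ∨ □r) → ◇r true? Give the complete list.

Let φ = (p ∨ □r) → ◇r. Evaluate φ at each world:
  s0 (successors {s3}): φ is true.
  s1 (successors {s1, s3, s4}): φ is true.
  s2 (successors {s0, s5}): φ is true.
  s3 (successors {s5}): φ is true.
  s4 (successors ∅): φ is false.
  s5 (successors {s0}): φ is true.
  s6 (successors {s2, s3, s5}): φ is true.
For instance, at s0:
  At s0: p ∨ □r is false, ◇r is false, so (p ∨ □r) → ◇r is true.
    At s0: p is false, □r is false, so p ∨ □r is false.
      At s0: □r requires r at every successor {s3}.
        r fails at s3, so □r is false at s0.
    At s0: ◇r requires r at some successor in {s3}.
      At s3: r is false.
    So ◇r is false at s0.
Satisfying worlds: {s0, s1, s2, s3, s5, s6}

s0, s1, s2, s3, s5, s6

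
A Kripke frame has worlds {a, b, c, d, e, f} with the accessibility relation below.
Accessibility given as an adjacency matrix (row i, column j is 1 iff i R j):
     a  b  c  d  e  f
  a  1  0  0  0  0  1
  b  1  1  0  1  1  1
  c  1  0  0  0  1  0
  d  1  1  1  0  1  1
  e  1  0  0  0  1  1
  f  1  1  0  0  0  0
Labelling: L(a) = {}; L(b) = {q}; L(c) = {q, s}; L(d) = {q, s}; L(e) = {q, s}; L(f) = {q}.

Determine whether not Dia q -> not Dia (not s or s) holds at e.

At e: not Dia q is false, not Dia (not s or s) is false, so not Dia q -> not Dia (not s or s) is true.
  At e: Dia q is true, so not Dia q is false.
    At e: Dia q requires q at some successor in {a, e, f}.
      q holds at e, so Dia q is true at e.
  At e: Dia (not s or s) is true, so not Dia (not s or s) is false.
    At e: Dia (not s or s) requires not s or s at some successor in {a, e, f}.
      not s or s holds at a, so Dia (not s or s) is true at e.

Yes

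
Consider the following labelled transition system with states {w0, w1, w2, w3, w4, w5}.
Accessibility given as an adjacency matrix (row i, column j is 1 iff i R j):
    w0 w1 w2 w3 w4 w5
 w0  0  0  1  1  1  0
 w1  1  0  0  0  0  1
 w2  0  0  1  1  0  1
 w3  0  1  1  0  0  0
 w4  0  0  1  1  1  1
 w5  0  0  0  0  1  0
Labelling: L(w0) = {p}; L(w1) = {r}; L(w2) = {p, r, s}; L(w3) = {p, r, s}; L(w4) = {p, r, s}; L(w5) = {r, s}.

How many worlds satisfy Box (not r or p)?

2

Let φ = Box (not r or p). Evaluate φ at each world:
  w0 (successors {w2, w3, w4}): φ is true.
  w1 (successors {w0, w5}): φ is false.
  w2 (successors {w2, w3, w5}): φ is false.
  w3 (successors {w1, w2}): φ is false.
  w4 (successors {w2, w3, w4, w5}): φ is false.
  w5 (successors {w4}): φ is true.
For instance, at w5:
  At w5: Box (not r or p) requires not r or p at every successor {w4}.
    At w4: not r or p is true.
  So Box (not r or p) is true at w5.
Satisfying worlds: {w0, w5}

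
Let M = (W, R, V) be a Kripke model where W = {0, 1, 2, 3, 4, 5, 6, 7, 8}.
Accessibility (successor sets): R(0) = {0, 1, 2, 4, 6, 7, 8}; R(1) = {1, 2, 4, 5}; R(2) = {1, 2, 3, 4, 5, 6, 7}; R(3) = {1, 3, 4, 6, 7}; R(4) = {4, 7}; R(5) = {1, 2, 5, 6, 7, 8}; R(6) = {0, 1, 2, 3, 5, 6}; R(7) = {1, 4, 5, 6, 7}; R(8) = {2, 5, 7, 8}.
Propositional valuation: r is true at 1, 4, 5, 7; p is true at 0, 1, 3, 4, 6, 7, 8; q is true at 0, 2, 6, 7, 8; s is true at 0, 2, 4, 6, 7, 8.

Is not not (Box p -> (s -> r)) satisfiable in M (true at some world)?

Recall that Box ψ holds at a world iff ψ holds at every accessible world, and Dia ψ holds iff ψ holds at some accessible world.
Let φ = not not (Box p -> (s -> r)). Evaluate φ at each world:
  0 (successors {0, 1, 2, 4, 6, 7, 8}): φ is true.
  1 (successors {1, 2, 4, 5}): φ is true.
  2 (successors {1, 2, 3, 4, 5, 6, 7}): φ is true.
  3 (successors {1, 3, 4, 6, 7}): φ is true.
  4 (successors {4, 7}): φ is true.
  5 (successors {1, 2, 5, 6, 7, 8}): φ is true.
  6 (successors {0, 1, 2, 3, 5, 6}): φ is true.
  7 (successors {1, 4, 5, 6, 7}): φ is true.
  8 (successors {2, 5, 7, 8}): φ is true.
Detail at 0 (witness):
  At 0: not (Box p -> (s -> r)) is false, so not not (Box p -> (s -> r)) is true.
    At 0: Box p -> (s -> r) is true, so not (Box p -> (s -> r)) is false.
      At 0: Box p is false, s -> r is false, so Box p -> (s -> r) is true.

Yes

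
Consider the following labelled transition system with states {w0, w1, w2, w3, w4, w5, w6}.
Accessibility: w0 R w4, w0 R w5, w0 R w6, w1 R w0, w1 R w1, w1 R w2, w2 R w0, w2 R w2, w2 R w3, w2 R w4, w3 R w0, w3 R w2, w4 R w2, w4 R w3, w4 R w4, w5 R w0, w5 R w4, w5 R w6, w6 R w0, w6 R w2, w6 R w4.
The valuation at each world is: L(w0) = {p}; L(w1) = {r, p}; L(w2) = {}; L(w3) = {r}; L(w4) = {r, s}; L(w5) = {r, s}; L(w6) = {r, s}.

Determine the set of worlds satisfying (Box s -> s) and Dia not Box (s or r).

w1, w2, w3, w4, w5, w6

Let φ = (Box s -> s) and Dia not Box (s or r). Evaluate φ at each world:
  w0 (successors {w4, w5, w6}): φ is false.
  w1 (successors {w0, w1, w2}): φ is true.
  w2 (successors {w0, w2, w3, w4}): φ is true.
  w3 (successors {w0, w2}): φ is true.
  w4 (successors {w2, w3, w4}): φ is true.
  w5 (successors {w0, w4, w6}): φ is true.
  w6 (successors {w0, w2, w4}): φ is true.
For instance, at w0:
  At w0: Box s -> s is false, Dia not Box (s or r) is true, so (Box s -> s) and Dia not Box (s or r) is false.
    At w0: Box s is true, s is false, so Box s -> s is false.
      At w0: Box s requires s at every successor {w4, w5, w6}.
        At w4: s is true.
        At w5: s is true.
        At w6: s is true.
      So Box s is true at w0.
    At w0: Dia not Box (s or r) requires not Box (s or r) at some successor in {w4, w5, w6}.
      not Box (s or r) holds at w4, so Dia not Box (s or r) is true at w0.
Satisfying worlds: {w1, w2, w3, w4, w5, w6}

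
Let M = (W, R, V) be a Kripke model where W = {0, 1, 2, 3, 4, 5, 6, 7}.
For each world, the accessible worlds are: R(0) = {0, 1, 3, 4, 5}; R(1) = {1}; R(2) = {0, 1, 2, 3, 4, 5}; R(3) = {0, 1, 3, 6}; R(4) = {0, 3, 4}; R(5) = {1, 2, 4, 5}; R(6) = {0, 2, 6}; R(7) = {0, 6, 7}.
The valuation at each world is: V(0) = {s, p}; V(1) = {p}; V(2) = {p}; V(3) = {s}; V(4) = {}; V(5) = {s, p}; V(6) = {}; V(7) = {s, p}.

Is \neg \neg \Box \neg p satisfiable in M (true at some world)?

No

Let φ = \neg \neg \Box \neg p. Evaluate φ at each world:
  0 (successors {0, 1, 3, 4, 5}): φ is false.
  1 (successors {1}): φ is false.
  2 (successors {0, 1, 2, 3, 4, 5}): φ is false.
  3 (successors {0, 1, 3, 6}): φ is false.
  4 (successors {0, 3, 4}): φ is false.
  5 (successors {1, 2, 4, 5}): φ is false.
  6 (successors {0, 2, 6}): φ is false.
  7 (successors {0, 6, 7}): φ is false.
For instance, at 4:
  At 4: \neg \Box \neg p is true, so \neg \neg \Box \neg p is false.
    At 4: \Box \neg p is false, so \neg \Box \neg p is true.
      At 4: \Box \neg p requires \neg p at every successor {0, 3, 4}.
        \neg p fails at 0, so \Box \neg p is false at 4.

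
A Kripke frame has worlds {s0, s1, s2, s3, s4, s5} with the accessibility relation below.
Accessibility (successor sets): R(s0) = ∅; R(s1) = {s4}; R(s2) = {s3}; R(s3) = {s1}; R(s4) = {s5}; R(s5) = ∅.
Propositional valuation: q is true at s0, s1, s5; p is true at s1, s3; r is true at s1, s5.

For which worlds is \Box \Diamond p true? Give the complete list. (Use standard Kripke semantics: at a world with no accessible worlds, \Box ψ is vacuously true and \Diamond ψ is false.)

s0, s2, s5

Recall that \Box ψ holds at a world iff ψ holds at every accessible world, and \Diamond ψ holds iff ψ holds at some accessible world.
Let φ = \Box \Diamond p. Evaluate φ at each world:
  s0 (successors ∅): φ is true.
  s1 (successors {s4}): φ is false.
  s2 (successors {s3}): φ is true.
  s3 (successors {s1}): φ is false.
  s4 (successors {s5}): φ is false.
  s5 (successors ∅): φ is true.
For instance, at s4:
  At s4: \Box \Diamond p requires \Diamond p at every successor {s5}.
    \Diamond p fails at s5, so \Box \Diamond p is false at s4.
      At s5: no accessible worlds, so \Diamond p is false.
Satisfying worlds: {s0, s2, s5}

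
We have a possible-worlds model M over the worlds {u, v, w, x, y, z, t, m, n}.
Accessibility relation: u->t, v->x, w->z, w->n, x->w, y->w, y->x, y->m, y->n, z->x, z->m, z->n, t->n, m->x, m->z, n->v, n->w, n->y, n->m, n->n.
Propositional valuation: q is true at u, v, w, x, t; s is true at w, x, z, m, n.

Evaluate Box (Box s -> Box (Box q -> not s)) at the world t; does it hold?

At t: Box (Box s -> Box (Box q -> not s)) requires Box s -> Box (Box q -> not s) at every successor {n}.
    At n: Box s is false, Box (Box q -> not s) is true, so Box s -> Box (Box q -> not s) is true.
      At n: Box s requires s at every successor {v, w, y, m, n}.
        s fails at v, so Box s is false at n.
      At n: Box (Box q -> not s) requires Box q -> not s at every successor {v, w, y, m, n}.
        At v: Box q -> not s is true.
        At w: Box q -> not s is true.
        At y: Box q -> not s is true.
        At m: Box q -> not s is true.
        At n: Box q -> not s is true.
      So Box (Box q -> not s) is true at n.
So Box (Box s -> Box (Box q -> not s)) is true at t.

Yes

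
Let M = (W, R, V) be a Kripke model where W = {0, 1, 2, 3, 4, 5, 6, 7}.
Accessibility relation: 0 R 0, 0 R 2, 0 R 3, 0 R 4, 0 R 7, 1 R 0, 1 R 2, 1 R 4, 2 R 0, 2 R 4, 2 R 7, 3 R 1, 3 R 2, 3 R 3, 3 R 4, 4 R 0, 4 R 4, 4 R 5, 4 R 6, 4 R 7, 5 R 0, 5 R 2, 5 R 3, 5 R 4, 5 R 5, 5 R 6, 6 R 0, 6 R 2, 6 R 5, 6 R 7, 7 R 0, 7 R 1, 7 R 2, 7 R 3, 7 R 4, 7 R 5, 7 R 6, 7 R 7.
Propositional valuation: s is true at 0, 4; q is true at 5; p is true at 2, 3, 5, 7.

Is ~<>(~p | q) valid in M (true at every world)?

No

Recall that <>ψ holds at a world iff ψ holds at some accessible world.
Let φ = ~<>(~p | q). Evaluate φ at each world:
  0 (successors {0, 2, 3, 4, 7}): φ is false.
  1 (successors {0, 2, 4}): φ is false.
  2 (successors {0, 4, 7}): φ is false.
  3 (successors {1, 2, 3, 4}): φ is false.
  4 (successors {0, 4, 5, 6, 7}): φ is false.
  5 (successors {0, 2, 3, 4, 5, 6}): φ is false.
  6 (successors {0, 2, 5, 7}): φ is false.
  7 (successors {0, 1, 2, 3, 4, 5, 6, 7}): φ is false.
Detail at 0 (counterexample):
  At 0: <>(~p | q) is true, so ~<>(~p | q) is false.
    At 0: <>(~p | q) requires ~p | q at some successor in {0, 2, 3, 4, 7}.
      ~p | q holds at 0, so <>(~p | q) is true at 0.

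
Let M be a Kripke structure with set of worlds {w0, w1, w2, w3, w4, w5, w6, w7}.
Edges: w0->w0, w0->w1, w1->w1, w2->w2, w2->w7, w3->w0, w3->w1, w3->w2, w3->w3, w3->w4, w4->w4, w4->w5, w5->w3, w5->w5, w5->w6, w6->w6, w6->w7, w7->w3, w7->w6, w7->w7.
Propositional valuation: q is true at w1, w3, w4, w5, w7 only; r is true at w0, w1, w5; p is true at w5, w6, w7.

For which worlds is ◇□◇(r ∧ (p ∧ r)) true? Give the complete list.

w3, w4

Let φ = ◇□◇(r ∧ (p ∧ r)). Evaluate φ at each world:
  w0 (successors {w0, w1}): φ is false.
  w1 (successors {w1}): φ is false.
  w2 (successors {w2, w7}): φ is false.
  w3 (successors {w0, w1, w2, w3, w4}): φ is true.
  w4 (successors {w4, w5}): φ is true.
  w5 (successors {w3, w5, w6}): φ is false.
  w6 (successors {w6, w7}): φ is false.
  w7 (successors {w3, w6, w7}): φ is false.
For instance, at w6:
  At w6: ◇□◇(r ∧ (p ∧ r)) requires □◇(r ∧ (p ∧ r)) at some successor in {w6, w7}.
    At w6: □◇(r ∧ (p ∧ r)) is false.
    At w7: □◇(r ∧ (p ∧ r)) is false.
  So ◇□◇(r ∧ (p ∧ r)) is false at w6.
Satisfying worlds: {w3, w4}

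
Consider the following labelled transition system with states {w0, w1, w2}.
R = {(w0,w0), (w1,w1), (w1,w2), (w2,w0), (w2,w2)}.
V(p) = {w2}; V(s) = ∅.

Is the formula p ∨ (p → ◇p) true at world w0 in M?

Yes

At w0: p is false, p → ◇p is true, so p ∨ (p → ◇p) is true.
  At w0: p is false, ◇p is false, so p → ◇p is true.
    At w0: ◇p requires p at some successor in {w0}.
      At w0: p is false.
    So ◇p is false at w0.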